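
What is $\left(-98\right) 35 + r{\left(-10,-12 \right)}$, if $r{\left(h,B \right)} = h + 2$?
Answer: $-3438$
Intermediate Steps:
$r{\left(h,B \right)} = 2 + h$
$\left(-98\right) 35 + r{\left(-10,-12 \right)} = \left(-98\right) 35 + \left(2 - 10\right) = -3430 - 8 = -3438$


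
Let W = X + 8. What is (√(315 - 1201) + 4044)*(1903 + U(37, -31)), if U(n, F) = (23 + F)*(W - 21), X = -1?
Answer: 8148660 + 2015*I*√886 ≈ 8.1487e+6 + 59978.0*I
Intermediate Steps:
W = 7 (W = -1 + 8 = 7)
U(n, F) = -322 - 14*F (U(n, F) = (23 + F)*(7 - 21) = (23 + F)*(-14) = -322 - 14*F)
(√(315 - 1201) + 4044)*(1903 + U(37, -31)) = (√(315 - 1201) + 4044)*(1903 + (-322 - 14*(-31))) = (√(-886) + 4044)*(1903 + (-322 + 434)) = (I*√886 + 4044)*(1903 + 112) = (4044 + I*√886)*2015 = 8148660 + 2015*I*√886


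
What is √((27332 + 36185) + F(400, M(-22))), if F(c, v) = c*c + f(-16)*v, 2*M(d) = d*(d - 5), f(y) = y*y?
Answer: √299549 ≈ 547.31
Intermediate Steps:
f(y) = y²
M(d) = d*(-5 + d)/2 (M(d) = (d*(d - 5))/2 = (d*(-5 + d))/2 = d*(-5 + d)/2)
F(c, v) = c² + 256*v (F(c, v) = c*c + (-16)²*v = c² + 256*v)
√((27332 + 36185) + F(400, M(-22))) = √((27332 + 36185) + (400² + 256*((½)*(-22)*(-5 - 22)))) = √(63517 + (160000 + 256*((½)*(-22)*(-27)))) = √(63517 + (160000 + 256*297)) = √(63517 + (160000 + 76032)) = √(63517 + 236032) = √299549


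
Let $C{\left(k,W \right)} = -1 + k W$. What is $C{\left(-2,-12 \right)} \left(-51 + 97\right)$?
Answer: $1058$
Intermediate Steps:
$C{\left(k,W \right)} = -1 + W k$
$C{\left(-2,-12 \right)} \left(-51 + 97\right) = \left(-1 - -24\right) \left(-51 + 97\right) = \left(-1 + 24\right) 46 = 23 \cdot 46 = 1058$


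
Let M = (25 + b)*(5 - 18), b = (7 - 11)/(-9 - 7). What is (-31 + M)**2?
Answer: 2064969/16 ≈ 1.2906e+5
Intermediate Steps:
b = 1/4 (b = -4/(-16) = -4*(-1/16) = 1/4 ≈ 0.25000)
M = -1313/4 (M = (25 + 1/4)*(5 - 18) = (101/4)*(-13) = -1313/4 ≈ -328.25)
(-31 + M)**2 = (-31 - 1313/4)**2 = (-1437/4)**2 = 2064969/16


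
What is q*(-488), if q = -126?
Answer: 61488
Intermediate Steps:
q*(-488) = -126*(-488) = 61488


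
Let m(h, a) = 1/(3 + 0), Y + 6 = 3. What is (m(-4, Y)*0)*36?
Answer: 0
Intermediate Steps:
Y = -3 (Y = -6 + 3 = -3)
m(h, a) = ⅓ (m(h, a) = 1/3 = ⅓)
(m(-4, Y)*0)*36 = ((⅓)*0)*36 = 0*36 = 0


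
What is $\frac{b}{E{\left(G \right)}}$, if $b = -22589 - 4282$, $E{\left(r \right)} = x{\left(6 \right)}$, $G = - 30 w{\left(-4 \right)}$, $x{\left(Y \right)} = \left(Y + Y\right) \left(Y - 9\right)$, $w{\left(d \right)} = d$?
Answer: $\frac{8957}{12} \approx 746.42$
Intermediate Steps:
$x{\left(Y \right)} = 2 Y \left(-9 + Y\right)$
$G = 120$ ($G = \left(-30\right) \left(-4\right) = 120$)
$E{\left(r \right)} = -36$ ($E{\left(r \right)} = 2 \cdot 6 \left(-9 + 6\right) = 2 \cdot 6 \left(-3\right) = -36$)
$b = -26871$ ($b = -22589 - 4282 = -26871$)
$\frac{b}{E{\left(G \right)}} = - \frac{26871}{-36} = \left(-26871\right) \left(- \frac{1}{36}\right) = \frac{8957}{12}$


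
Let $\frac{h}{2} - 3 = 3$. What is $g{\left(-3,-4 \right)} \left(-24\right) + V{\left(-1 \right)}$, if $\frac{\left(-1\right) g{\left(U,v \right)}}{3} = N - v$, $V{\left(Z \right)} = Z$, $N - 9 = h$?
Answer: $1799$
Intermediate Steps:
$h = 12$ ($h = 6 + 2 \cdot 3 = 6 + 6 = 12$)
$N = 21$ ($N = 9 + 12 = 21$)
$g{\left(U,v \right)} = -63 + 3 v$ ($g{\left(U,v \right)} = - 3 \left(21 - v\right) = -63 + 3 v$)
$g{\left(-3,-4 \right)} \left(-24\right) + V{\left(-1 \right)} = \left(-63 + 3 \left(-4\right)\right) \left(-24\right) - 1 = \left(-63 - 12\right) \left(-24\right) - 1 = \left(-75\right) \left(-24\right) - 1 = 1800 - 1 = 1799$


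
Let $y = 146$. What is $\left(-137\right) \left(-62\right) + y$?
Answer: $8640$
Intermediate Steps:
$\left(-137\right) \left(-62\right) + y = \left(-137\right) \left(-62\right) + 146 = 8494 + 146 = 8640$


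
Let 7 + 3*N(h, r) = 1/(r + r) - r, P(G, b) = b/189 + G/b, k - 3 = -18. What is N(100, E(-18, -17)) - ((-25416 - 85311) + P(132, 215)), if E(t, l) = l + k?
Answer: 287978168663/2600640 ≈ 1.1073e+5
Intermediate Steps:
k = -15 (k = 3 - 18 = -15)
P(G, b) = b/189 + G/b (P(G, b) = b*(1/189) + G/b = b/189 + G/b)
E(t, l) = -15 + l (E(t, l) = l - 15 = -15 + l)
N(h, r) = -7/3 - r/3 + 1/(6*r) (N(h, r) = -7/3 + (1/(r + r) - r)/3 = -7/3 + (1/(2*r) - r)/3 = -7/3 + (-r/3 + 1/(6*r)) = -7/3 - r/3 + 1/(6*r))
N(100, E(-18, -17)) - ((-25416 - 85311) + P(132, 215)) = (1 - 2*(-15 - 17)*(7 + (-15 - 17)))/(6*(-15 - 17)) - ((-25416 - 85311) + ((1/189)*215 + 132/215)) = (⅙)*(1 - 2*(-32)*(7 - 32))/(-32) - (-110727 + (215/189 + 132*(1/215))) = (⅙)*(-1/32)*(1 - 2*(-32)*(-25)) - (-110727 + (215/189 + 132/215)) = (⅙)*(-1/32)*(1 - 1600) - (-110727 + 71173/40635) = (⅙)*(-1/32)*(-1599) - 1*(-4499320472/40635) = 533/64 + 4499320472/40635 = 287978168663/2600640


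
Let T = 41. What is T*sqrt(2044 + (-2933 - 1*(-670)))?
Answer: 41*I*sqrt(219) ≈ 606.74*I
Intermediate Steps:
T*sqrt(2044 + (-2933 - 1*(-670))) = 41*sqrt(2044 + (-2933 - 1*(-670))) = 41*sqrt(2044 + (-2933 + 670)) = 41*sqrt(2044 - 2263) = 41*sqrt(-219) = 41*(I*sqrt(219)) = 41*I*sqrt(219)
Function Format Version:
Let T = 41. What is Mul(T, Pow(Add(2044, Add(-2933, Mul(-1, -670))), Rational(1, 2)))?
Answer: Mul(41, I, Pow(219, Rational(1, 2))) ≈ Mul(606.74, I)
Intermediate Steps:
Mul(T, Pow(Add(2044, Add(-2933, Mul(-1, -670))), Rational(1, 2))) = Mul(41, Pow(Add(2044, Add(-2933, Mul(-1, -670))), Rational(1, 2))) = Mul(41, Pow(Add(2044, Add(-2933, 670)), Rational(1, 2))) = Mul(41, Pow(Add(2044, -2263), Rational(1, 2))) = Mul(41, Pow(-219, Rational(1, 2))) = Mul(41, Mul(I, Pow(219, Rational(1, 2)))) = Mul(41, I, Pow(219, Rational(1, 2)))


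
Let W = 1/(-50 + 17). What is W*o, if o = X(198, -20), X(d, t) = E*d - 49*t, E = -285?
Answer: 55450/33 ≈ 1680.3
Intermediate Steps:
W = -1/33 (W = 1/(-33) = -1/33 ≈ -0.030303)
X(d, t) = -285*d - 49*t
o = -55450 (o = -285*198 - 49*(-20) = -56430 + 980 = -55450)
W*o = -1/33*(-55450) = 55450/33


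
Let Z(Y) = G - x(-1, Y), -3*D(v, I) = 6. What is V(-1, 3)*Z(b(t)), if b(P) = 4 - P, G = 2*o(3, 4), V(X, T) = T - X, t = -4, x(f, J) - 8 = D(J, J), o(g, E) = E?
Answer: 8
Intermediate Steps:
D(v, I) = -2 (D(v, I) = -⅓*6 = -2)
x(f, J) = 6 (x(f, J) = 8 - 2 = 6)
G = 8 (G = 2*4 = 8)
Z(Y) = 2 (Z(Y) = 8 - 1*6 = 8 - 6 = 2)
V(-1, 3)*Z(b(t)) = (3 - 1*(-1))*2 = (3 + 1)*2 = 4*2 = 8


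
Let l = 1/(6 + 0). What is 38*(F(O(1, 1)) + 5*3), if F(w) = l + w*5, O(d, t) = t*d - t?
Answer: 1729/3 ≈ 576.33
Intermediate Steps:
l = ⅙ (l = 1/6 = ⅙ ≈ 0.16667)
O(d, t) = -t + d*t (O(d, t) = d*t - t = -t + d*t)
F(w) = ⅙ + 5*w (F(w) = ⅙ + w*5 = ⅙ + 5*w)
38*(F(O(1, 1)) + 5*3) = 38*((⅙ + 5*(1*(-1 + 1))) + 5*3) = 38*((⅙ + 5*(1*0)) + 15) = 38*((⅙ + 5*0) + 15) = 38*((⅙ + 0) + 15) = 38*(⅙ + 15) = 38*(91/6) = 1729/3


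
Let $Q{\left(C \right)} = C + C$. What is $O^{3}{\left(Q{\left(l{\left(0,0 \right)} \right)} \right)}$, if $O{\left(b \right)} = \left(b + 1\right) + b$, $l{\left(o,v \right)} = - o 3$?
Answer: $1$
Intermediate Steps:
$l{\left(o,v \right)} = - 3 o$
$Q{\left(C \right)} = 2 C$
$O{\left(b \right)} = 1 + 2 b$ ($O{\left(b \right)} = \left(1 + b\right) + b = 1 + 2 b$)
$O^{3}{\left(Q{\left(l{\left(0,0 \right)} \right)} \right)} = \left(1 + 2 \cdot 2 \left(\left(-3\right) 0\right)\right)^{3} = \left(1 + 2 \cdot 2 \cdot 0\right)^{3} = \left(1 + 2 \cdot 0\right)^{3} = \left(1 + 0\right)^{3} = 1^{3} = 1$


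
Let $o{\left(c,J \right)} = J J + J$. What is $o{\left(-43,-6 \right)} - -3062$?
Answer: $3092$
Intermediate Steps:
$o{\left(c,J \right)} = J + J^{2}$ ($o{\left(c,J \right)} = J^{2} + J = J + J^{2}$)
$o{\left(-43,-6 \right)} - -3062 = - 6 \left(1 - 6\right) - -3062 = \left(-6\right) \left(-5\right) + 3062 = 30 + 3062 = 3092$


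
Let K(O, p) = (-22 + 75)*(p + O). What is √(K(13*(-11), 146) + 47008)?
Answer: √47167 ≈ 217.18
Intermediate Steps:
K(O, p) = 53*O + 53*p (K(O, p) = 53*(O + p) = 53*O + 53*p)
√(K(13*(-11), 146) + 47008) = √((53*(13*(-11)) + 53*146) + 47008) = √((53*(-143) + 7738) + 47008) = √((-7579 + 7738) + 47008) = √(159 + 47008) = √47167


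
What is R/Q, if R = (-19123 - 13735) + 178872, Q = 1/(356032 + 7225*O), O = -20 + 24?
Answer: 56205461048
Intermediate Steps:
O = 4
Q = 1/384932 (Q = 1/(356032 + 7225*4) = 1/(356032 + 28900) = 1/384932 ≈ 2.5979e-6)
R = 146014 (R = -32858 + 178872 = 146014)
R/Q = 146014/(1/384932) = 146014*384932 = 56205461048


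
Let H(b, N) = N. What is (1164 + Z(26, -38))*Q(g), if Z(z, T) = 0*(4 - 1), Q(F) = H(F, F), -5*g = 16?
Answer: -18624/5 ≈ -3724.8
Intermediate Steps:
g = -16/5 (g = -⅕*16 = -16/5 ≈ -3.2000)
Q(F) = F
Z(z, T) = 0 (Z(z, T) = 0*3 = 0)
(1164 + Z(26, -38))*Q(g) = (1164 + 0)*(-16/5) = 1164*(-16/5) = -18624/5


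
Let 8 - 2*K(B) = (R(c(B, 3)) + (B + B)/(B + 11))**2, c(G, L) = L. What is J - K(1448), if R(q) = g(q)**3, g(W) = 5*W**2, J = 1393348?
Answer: 17682770146939969/4257362 ≈ 4.1535e+9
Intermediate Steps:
R(q) = 125*q**6 (R(q) = (5*q**2)**3 = 125*q**6)
K(B) = 4 - (91125 + 2*B/(11 + B))**2/2 (K(B) = 4 - (125*3**6 + (B + B)/(B + 11))**2/2 = 4 - (125*729 + (2*B)/(11 + B))**2/2 = 4 - (91125 + 2*B/(11 + B))**2/2)
J - K(1448) = 1393348 - (4 - (1002375 + 91127*1448)**2/(2*(11 + 1448)**2)) = 1393348 - (4 - 1/2*(1002375 + 131951896)**2/1459**2) = 1393348 - (4 - 1/2*1/2128681*132954271**2) = 1393348 - (4 - 1/2*1/2128681*17676838177141441) = 1393348 - (4 - 17676838177141441/4257362) = 1393348 - 1*(-17676838160111993/4257362) = 1393348 + 17676838160111993/4257362 = 17682770146939969/4257362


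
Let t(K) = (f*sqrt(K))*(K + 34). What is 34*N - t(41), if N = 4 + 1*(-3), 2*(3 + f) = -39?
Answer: 34 + 3375*sqrt(41)/2 ≈ 10839.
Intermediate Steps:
f = -45/2 (f = -3 + (1/2)*(-39) = -3 - 39/2 = -45/2 ≈ -22.500)
N = 1 (N = 4 - 3 = 1)
t(K) = -45*sqrt(K)*(34 + K)/2 (t(K) = (-45*sqrt(K)/2)*(K + 34) = (-45*sqrt(K)/2)*(34 + K) = -45*sqrt(K)*(34 + K)/2)
34*N - t(41) = 34*1 - 45*sqrt(41)*(-34 - 1*41)/2 = 34 - 45*sqrt(41)*(-34 - 41)/2 = 34 - 45*sqrt(41)*(-75)/2 = 34 - (-3375)*sqrt(41)/2 = 34 + 3375*sqrt(41)/2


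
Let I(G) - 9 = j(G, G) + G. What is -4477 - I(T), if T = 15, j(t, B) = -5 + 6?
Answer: -4502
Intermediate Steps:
j(t, B) = 1
I(G) = 10 + G (I(G) = 9 + (1 + G) = 10 + G)
-4477 - I(T) = -4477 - (10 + 15) = -4477 - 1*25 = -4477 - 25 = -4502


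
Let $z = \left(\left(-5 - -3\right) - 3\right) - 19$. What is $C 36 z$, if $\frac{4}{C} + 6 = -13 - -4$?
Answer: $\frac{1152}{5} \approx 230.4$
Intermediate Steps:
$z = -24$ ($z = \left(\left(-5 + 3\right) - 3\right) - 19 = \left(-2 - 3\right) - 19 = -5 - 19 = -24$)
$C = - \frac{4}{15}$ ($C = \frac{4}{-6 - 9} = \frac{4}{-15} = 4 \left(- \frac{1}{15}\right) = - \frac{4}{15} \approx -0.26667$)
$C 36 z = \left(- \frac{4}{15}\right) 36 \left(-24\right) = \left(- \frac{48}{5}\right) \left(-24\right) = \frac{1152}{5}$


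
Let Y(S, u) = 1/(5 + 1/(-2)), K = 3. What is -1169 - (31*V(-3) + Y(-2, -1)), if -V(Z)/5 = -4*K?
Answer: -27263/9 ≈ -3029.2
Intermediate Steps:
Y(S, u) = 2/9 (Y(S, u) = 1/(5 - ½) = 1/(9/2) = 2/9)
V(Z) = 60 (V(Z) = -(-20)*3 = -5*(-12) = 60)
-1169 - (31*V(-3) + Y(-2, -1)) = -1169 - (31*60 + 2/9) = -1169 - (1860 + 2/9) = -1169 - 1*16742/9 = -1169 - 16742/9 = -27263/9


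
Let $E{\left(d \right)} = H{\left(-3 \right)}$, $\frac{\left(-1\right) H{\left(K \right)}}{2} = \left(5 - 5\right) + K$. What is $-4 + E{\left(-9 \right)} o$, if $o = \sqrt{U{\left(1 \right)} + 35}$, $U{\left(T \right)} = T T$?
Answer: $32$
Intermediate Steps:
$U{\left(T \right)} = T^{2}$
$H{\left(K \right)} = - 2 K$ ($H{\left(K \right)} = - 2 \left(\left(5 - 5\right) + K\right) = - 2 \left(0 + K\right) = - 2 K$)
$o = 6$ ($o = \sqrt{1^{2} + 35} = \sqrt{1 + 35} = \sqrt{36} = 6$)
$E{\left(d \right)} = 6$ ($E{\left(d \right)} = \left(-2\right) \left(-3\right) = 6$)
$-4 + E{\left(-9 \right)} o = -4 + 6 \cdot 6 = -4 + 36 = 32$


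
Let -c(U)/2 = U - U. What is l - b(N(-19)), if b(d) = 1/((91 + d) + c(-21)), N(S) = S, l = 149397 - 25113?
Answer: 8948447/72 ≈ 1.2428e+5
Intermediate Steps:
c(U) = 0 (c(U) = -2*(U - U) = -2*0 = 0)
l = 124284
b(d) = 1/(91 + d) (b(d) = 1/((91 + d) + 0) = 1/(91 + d))
l - b(N(-19)) = 124284 - 1/(91 - 19) = 124284 - 1/72 = 8948447/72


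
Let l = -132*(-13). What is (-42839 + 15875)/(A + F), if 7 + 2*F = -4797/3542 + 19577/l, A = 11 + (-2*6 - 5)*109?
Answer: 1354455648/92450635 ≈ 14.651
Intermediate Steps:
l = 1716
A = -1842 (A = 11 + (-12 - 5)*109 = 11 - 17*109 = 11 - 1853 = -1842)
F = 76709/50232 (F = -7/2 + (-4797/3542 + 19577/1716)/2 = -7/2 + (½)*(252521/25116) = -7/2 + 252521/50232 = 76709/50232 ≈ 1.5271)
(-42839 + 15875)/(A + F) = (-42839 + 15875)/(-1842 + 76709/50232) = -26964/(-92450635/50232) = -26964*(-50232/92450635) = 1354455648/92450635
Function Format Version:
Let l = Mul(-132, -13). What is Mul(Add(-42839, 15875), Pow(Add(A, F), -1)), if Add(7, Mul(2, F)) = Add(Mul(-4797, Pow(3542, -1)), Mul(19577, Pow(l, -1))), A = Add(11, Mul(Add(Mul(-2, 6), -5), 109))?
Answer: Rational(1354455648, 92450635) ≈ 14.651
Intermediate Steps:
l = 1716
A = -1842 (A = Add(11, Mul(Add(-12, -5), 109)) = Add(11, Mul(-17, 109)) = Add(11, -1853) = -1842)
F = Rational(76709, 50232) (F = Add(Rational(-7, 2), Mul(Rational(1, 2), Add(Mul(-4797, Pow(3542, -1)), Mul(19577, Pow(1716, -1))))) = Add(Rational(-7, 2), Mul(Rational(1, 2), Add(Mul(-4797, Rational(1, 3542)), Mul(19577, Rational(1, 1716))))) = Add(Rational(-7, 2), Mul(Rational(1, 2), Add(Rational(-4797, 3542), Rational(19577, 1716)))) = Add(Rational(-7, 2), Mul(Rational(1, 2), Rational(252521, 25116))) = Add(Rational(-7, 2), Rational(252521, 50232)) = Rational(76709, 50232) ≈ 1.5271)
Mul(Add(-42839, 15875), Pow(Add(A, F), -1)) = Mul(Add(-42839, 15875), Pow(Add(-1842, Rational(76709, 50232)), -1)) = Mul(-26964, Pow(Rational(-92450635, 50232), -1)) = Mul(-26964, Rational(-50232, 92450635)) = Rational(1354455648, 92450635)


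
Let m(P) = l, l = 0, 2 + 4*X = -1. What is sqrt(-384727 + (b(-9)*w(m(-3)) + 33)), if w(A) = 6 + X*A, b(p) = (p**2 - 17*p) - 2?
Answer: I*sqrt(383302) ≈ 619.11*I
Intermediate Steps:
X = -3/4 (X = -1/2 + (1/4)*(-1) = -1/2 - 1/4 = -3/4 ≈ -0.75000)
b(p) = -2 + p**2 - 17*p
m(P) = 0
w(A) = 6 - 3*A/4
sqrt(-384727 + (b(-9)*w(m(-3)) + 33)) = sqrt(-384727 + ((-2 + (-9)**2 - 17*(-9))*(6 - 3/4*0) + 33)) = sqrt(-384727 + ((-2 + 81 + 153)*(6 + 0) + 33)) = sqrt(-384727 + (232*6 + 33)) = sqrt(-384727 + (1392 + 33)) = sqrt(-384727 + 1425) = sqrt(-383302) = I*sqrt(383302)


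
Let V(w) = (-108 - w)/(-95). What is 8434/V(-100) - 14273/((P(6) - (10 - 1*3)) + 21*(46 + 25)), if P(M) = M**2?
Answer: 152219427/1520 ≈ 1.0014e+5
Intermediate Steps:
V(w) = 108/95 + w/95 (V(w) = (-108 - w)*(-1/95) = 108/95 + w/95)
8434/V(-100) - 14273/((P(6) - (10 - 1*3)) + 21*(46 + 25)) = 8434/(108/95 + (1/95)*(-100)) - 14273/((6**2 - (10 - 1*3)) + 21*(46 + 25)) = 8434/(108/95 - 20/19) - 14273/((36 - (10 - 3)) + 21*71) = 8434/(8/95) - 14273/((36 - 1*7) + 1491) = 8434*(95/8) - 14273/((36 - 7) + 1491) = 400615/4 - 14273/(29 + 1491) = 400615/4 - 14273/1520 = 152219427/1520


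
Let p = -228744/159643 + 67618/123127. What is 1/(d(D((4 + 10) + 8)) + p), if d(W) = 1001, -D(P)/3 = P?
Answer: 19656363661/19658650202547 ≈ 0.00099988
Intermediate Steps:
D(P) = -3*P
p = -17369822114/19656363661 (p = -228744*1/159643 + 67618*(1/123127) = -228744/159643 + 67618/123127 = -17369822114/19656363661 ≈ -0.88367)
1/(d(D((4 + 10) + 8)) + p) = 1/(1001 - 17369822114/19656363661) = 1/(19658650202547/19656363661) = 19656363661/19658650202547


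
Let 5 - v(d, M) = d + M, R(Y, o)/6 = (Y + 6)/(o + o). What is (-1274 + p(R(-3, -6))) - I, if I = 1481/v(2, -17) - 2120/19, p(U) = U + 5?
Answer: -468529/380 ≈ -1233.0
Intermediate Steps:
R(Y, o) = 3*(6 + Y)/o (R(Y, o) = 6*((Y + 6)/(o + o)) = 6*((6 + Y)/((2*o))) = 6*((6 + Y)*(1/(2*o))) = 6*((6 + Y)/(2*o)) = 3*(6 + Y)/o)
p(U) = 5 + U
v(d, M) = 5 - M - d (v(d, M) = 5 - (d + M) = 5 - (M + d) = 5 + (-M - d) = 5 - M - d)
I = -14261/380 (I = 1481/(5 - 1*(-17) - 1*2) - 2120/19 = 1481/(5 + 17 - 2) - 2120*1/19 = 1481/20 - 2120/19 = -14261/380 ≈ -37.529)
(-1274 + p(R(-3, -6))) - I = (-1274 + (5 + 3*(6 - 3)/(-6))) - 1*(-14261/380) = (-1274 + (5 + 3*(-⅙)*3)) + 14261/380 = (-1274 + (5 - 3/2)) + 14261/380 = (-1274 + 7/2) + 14261/380 = -2541/2 + 14261/380 = -468529/380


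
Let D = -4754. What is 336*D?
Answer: -1597344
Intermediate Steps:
336*D = 336*(-4754) = -1597344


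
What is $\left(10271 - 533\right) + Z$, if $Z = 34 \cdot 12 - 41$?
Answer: $10105$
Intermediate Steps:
$Z = 367$ ($Z = 408 - 41 = 367$)
$\left(10271 - 533\right) + Z = \left(10271 - 533\right) + 367 = 9738 + 367 = 10105$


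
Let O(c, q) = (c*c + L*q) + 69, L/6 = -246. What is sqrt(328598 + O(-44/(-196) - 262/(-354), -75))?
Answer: sqrt(33049663901899)/8673 ≈ 662.85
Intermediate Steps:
L = -1476 (L = 6*(-246) = -1476)
O(c, q) = 69 + c**2 - 1476*q (O(c, q) = (c*c - 1476*q) + 69 = (c**2 - 1476*q) + 69 = 69 + c**2 - 1476*q)
sqrt(328598 + O(-44/(-196) - 262/(-354), -75)) = sqrt(328598 + (69 + (-44/(-196) - 262/(-354))**2 - 1476*(-75))) = sqrt(328598 + (69 + (-44*(-1/196) - 262*(-1/354))**2 + 110700)) = sqrt(328598 + (69 + (11/49 + 131/177)**2 + 110700)) = sqrt(328598 + (69 + (8366/8673)**2 + 110700)) = sqrt(328598 + (69 + 69989956/75220929 + 110700)) = sqrt(328598 + 8332217074357/75220929) = sqrt(33049663901899/75220929) = sqrt(33049663901899)/8673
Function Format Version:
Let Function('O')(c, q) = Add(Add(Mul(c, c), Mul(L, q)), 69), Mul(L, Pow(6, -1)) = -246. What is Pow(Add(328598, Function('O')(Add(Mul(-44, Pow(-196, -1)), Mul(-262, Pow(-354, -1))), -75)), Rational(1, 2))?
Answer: Mul(Rational(1, 8673), Pow(33049663901899, Rational(1, 2))) ≈ 662.85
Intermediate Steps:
L = -1476 (L = Mul(6, -246) = -1476)
Function('O')(c, q) = Add(69, Pow(c, 2), Mul(-1476, q)) (Function('O')(c, q) = Add(Add(Mul(c, c), Mul(-1476, q)), 69) = Add(Add(Pow(c, 2), Mul(-1476, q)), 69) = Add(69, Pow(c, 2), Mul(-1476, q)))
Pow(Add(328598, Function('O')(Add(Mul(-44, Pow(-196, -1)), Mul(-262, Pow(-354, -1))), -75)), Rational(1, 2)) = Pow(Add(328598, Add(69, Pow(Add(Mul(-44, Pow(-196, -1)), Mul(-262, Pow(-354, -1))), 2), Mul(-1476, -75))), Rational(1, 2)) = Pow(Add(328598, Add(69, Pow(Add(Mul(-44, Rational(-1, 196)), Mul(-262, Rational(-1, 354))), 2), 110700)), Rational(1, 2)) = Pow(Add(328598, Add(69, Pow(Add(Rational(11, 49), Rational(131, 177)), 2), 110700)), Rational(1, 2)) = Pow(Add(328598, Add(69, Pow(Rational(8366, 8673), 2), 110700)), Rational(1, 2)) = Pow(Add(328598, Add(69, Rational(69989956, 75220929), 110700)), Rational(1, 2)) = Pow(Add(328598, Rational(8332217074357, 75220929)), Rational(1, 2)) = Pow(Rational(33049663901899, 75220929), Rational(1, 2)) = Mul(Rational(1, 8673), Pow(33049663901899, Rational(1, 2)))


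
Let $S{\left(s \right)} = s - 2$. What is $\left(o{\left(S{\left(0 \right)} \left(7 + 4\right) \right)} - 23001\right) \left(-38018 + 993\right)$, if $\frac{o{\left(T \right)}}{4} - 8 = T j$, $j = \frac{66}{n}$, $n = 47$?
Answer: $\frac{40185120775}{47} \approx 8.55 \cdot 10^{8}$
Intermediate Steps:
$j = \frac{66}{47} \approx 1.4043$
$S{\left(s \right)} = -2 + s$
$o{\left(T \right)} = 32 + \frac{264 T}{47}$ ($o{\left(T \right)} = 32 + 4 T \frac{66}{47} = 32 + 4 \frac{66 T}{47} = 32 + \frac{264 T}{47}$)
$\left(o{\left(S{\left(0 \right)} \left(7 + 4\right) \right)} - 23001\right) \left(-38018 + 993\right) = \left(\left(32 + \frac{264 \left(-2 + 0\right) \left(7 + 4\right)}{47}\right) - 23001\right) \left(-38018 + 993\right) = \left(\left(32 + \frac{264 \left(\left(-2\right) 11\right)}{47}\right) - 23001\right) \left(-37025\right) = \left(\left(32 + \frac{264}{47} \left(-22\right)\right) - 23001\right) \left(-37025\right) = \left(\left(32 - \frac{5808}{47}\right) - 23001\right) \left(-37025\right) = \left(- \frac{4304}{47} - 23001\right) \left(-37025\right) = \left(- \frac{1085351}{47}\right) \left(-37025\right) = \frac{40185120775}{47}$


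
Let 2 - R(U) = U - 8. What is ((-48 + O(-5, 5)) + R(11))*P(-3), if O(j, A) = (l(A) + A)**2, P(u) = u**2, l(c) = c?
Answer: 459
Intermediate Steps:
R(U) = 10 - U (R(U) = 2 - (U - 8) = 2 - (-8 + U) = 2 + (8 - U) = 10 - U)
O(j, A) = 4*A**2 (O(j, A) = (A + A)**2 = (2*A)**2 = 4*A**2)
((-48 + O(-5, 5)) + R(11))*P(-3) = ((-48 + 4*5**2) + (10 - 1*11))*(-3)**2 = ((-48 + 4*25) + (10 - 11))*9 = ((-48 + 100) - 1)*9 = (52 - 1)*9 = 51*9 = 459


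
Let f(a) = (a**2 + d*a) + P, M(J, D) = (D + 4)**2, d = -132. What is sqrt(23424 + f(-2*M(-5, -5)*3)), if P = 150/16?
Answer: sqrt(388182)/4 ≈ 155.76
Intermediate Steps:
P = 75/8 (P = 150*(1/16) = 75/8 ≈ 9.3750)
M(J, D) = (4 + D)**2
f(a) = 75/8 + a**2 - 132*a (f(a) = (a**2 - 132*a) + 75/8 = 75/8 + a**2 - 132*a)
sqrt(23424 + f(-2*M(-5, -5)*3)) = sqrt(23424 + (75/8 + (-2*(4 - 5)**2*3)**2 - 132*(-2*(4 - 5)**2)*3)) = sqrt(23424 + (75/8 + (-2*(-1)**2*3)**2 - 132*(-2*(-1)**2)*3)) = sqrt(23424 + (75/8 + (-2*1*3)**2 - 132*(-2*1)*3)) = sqrt(23424 + (75/8 + (-2*3)**2 - (-264)*3)) = sqrt(23424 + (75/8 + (-6)**2 - 132*(-6))) = sqrt(23424 + (75/8 + 36 + 792)) = sqrt(23424 + 6699/8) = sqrt(194091/8) = sqrt(388182)/4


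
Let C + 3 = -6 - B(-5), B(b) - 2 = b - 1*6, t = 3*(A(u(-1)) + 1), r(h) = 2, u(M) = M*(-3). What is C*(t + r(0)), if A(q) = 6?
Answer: 0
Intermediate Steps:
u(M) = -3*M
t = 21 (t = 3*(6 + 1) = 3*7 = 21)
B(b) = -4 + b (B(b) = 2 + (b - 1*6) = 2 + (b - 6) = 2 + (-6 + b) = -4 + b)
C = 0 (C = -3 + (-6 - (-4 - 5)) = -3 + (-6 - 1*(-9)) = -3 + (-6 + 9) = -3 + 3 = 0)
C*(t + r(0)) = 0*(21 + 2) = 0*23 = 0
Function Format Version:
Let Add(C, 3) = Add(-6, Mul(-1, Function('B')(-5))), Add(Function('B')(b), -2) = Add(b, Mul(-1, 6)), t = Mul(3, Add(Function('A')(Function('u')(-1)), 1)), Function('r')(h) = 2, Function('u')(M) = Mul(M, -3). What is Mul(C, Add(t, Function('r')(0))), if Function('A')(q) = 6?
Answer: 0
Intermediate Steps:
Function('u')(M) = Mul(-3, M)
t = 21 (t = Mul(3, Add(6, 1)) = Mul(3, 7) = 21)
Function('B')(b) = Add(-4, b) (Function('B')(b) = Add(2, Add(b, Mul(-1, 6))) = Add(2, Add(b, -6)) = Add(2, Add(-6, b)) = Add(-4, b))
C = 0 (C = Add(-3, Add(-6, Mul(-1, Add(-4, -5)))) = Add(-3, Add(-6, Mul(-1, -9))) = Add(-3, Add(-6, 9)) = Add(-3, 3) = 0)
Mul(C, Add(t, Function('r')(0))) = Mul(0, Add(21, 2)) = Mul(0, 23) = 0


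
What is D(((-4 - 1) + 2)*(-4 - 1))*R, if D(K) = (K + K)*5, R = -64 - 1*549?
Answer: -91950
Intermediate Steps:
R = -613 (R = -64 - 549 = -613)
D(K) = 10*K (D(K) = (2*K)*5 = 10*K)
D(((-4 - 1) + 2)*(-4 - 1))*R = (10*(((-4 - 1) + 2)*(-4 - 1)))*(-613) = (10*((-5 + 2)*(-5)))*(-613) = (10*(-3*(-5)))*(-613) = (10*15)*(-613) = 150*(-613) = -91950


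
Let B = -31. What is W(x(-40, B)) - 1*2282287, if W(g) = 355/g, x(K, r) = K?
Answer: -18258367/8 ≈ -2.2823e+6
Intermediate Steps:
W(x(-40, B)) - 1*2282287 = 355/(-40) - 1*2282287 = 355*(-1/40) - 2282287 = -71/8 - 2282287 = -18258367/8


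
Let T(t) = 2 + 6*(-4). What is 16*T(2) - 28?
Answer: -380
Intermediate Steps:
T(t) = -22 (T(t) = 2 - 24 = -22)
16*T(2) - 28 = 16*(-22) - 28 = -352 - 28 = -380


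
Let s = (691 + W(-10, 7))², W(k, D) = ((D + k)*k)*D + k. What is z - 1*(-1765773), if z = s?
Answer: 2559654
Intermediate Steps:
W(k, D) = k + D*k*(D + k) (W(k, D) = (k*(D + k))*D + k = D*k*(D + k) + k = k + D*k*(D + k))
s = 793881 (s = (691 - 10*(1 + 7² + 7*(-10)))² = (691 - 10*(1 + 49 - 70))² = (691 - 10*(-20))² = (691 + 200)² = 891² = 793881)
z = 793881
z - 1*(-1765773) = 793881 - 1*(-1765773) = 793881 + 1765773 = 2559654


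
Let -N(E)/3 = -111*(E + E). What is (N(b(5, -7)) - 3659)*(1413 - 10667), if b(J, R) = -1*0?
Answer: 33860386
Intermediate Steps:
b(J, R) = 0
N(E) = 666*E (N(E) = -(-333)*(E + E) = -(-333)*2*E = -(-666)*E = 666*E)
(N(b(5, -7)) - 3659)*(1413 - 10667) = (666*0 - 3659)*(1413 - 10667) = (0 - 3659)*(-9254) = -3659*(-9254) = 33860386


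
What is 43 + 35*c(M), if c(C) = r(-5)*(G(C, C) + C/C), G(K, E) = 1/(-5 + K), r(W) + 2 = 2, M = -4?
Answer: 43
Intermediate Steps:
r(W) = 0 (r(W) = -2 + 2 = 0)
c(C) = 0 (c(C) = 0*(1/(-5 + C) + C/C) = 0*(1/(-5 + C) + 1) = 0*(1 + 1/(-5 + C)) = 0)
43 + 35*c(M) = 43 + 35*0 = 43 + 0 = 43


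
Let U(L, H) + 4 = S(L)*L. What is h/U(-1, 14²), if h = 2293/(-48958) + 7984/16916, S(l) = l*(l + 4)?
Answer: -88023071/207043382 ≈ -0.42514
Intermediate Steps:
S(l) = l*(4 + l)
U(L, H) = -4 + L²*(4 + L) (U(L, H) = -4 + (L*(4 + L))*L = -4 + L²*(4 + L))
h = 88023071/207043382 (h = 2293*(-1/48958) + 7984*(1/16916) = -2293/48958 + 1996/4229 = 88023071/207043382 ≈ 0.42514)
h/U(-1, 14²) = 88023071/(207043382*(-4 + (-1)²*(4 - 1))) = 88023071/(207043382*(-4 + 1*3)) = 88023071/(207043382*(-4 + 3)) = (88023071/207043382)/(-1) = (88023071/207043382)*(-1) = -88023071/207043382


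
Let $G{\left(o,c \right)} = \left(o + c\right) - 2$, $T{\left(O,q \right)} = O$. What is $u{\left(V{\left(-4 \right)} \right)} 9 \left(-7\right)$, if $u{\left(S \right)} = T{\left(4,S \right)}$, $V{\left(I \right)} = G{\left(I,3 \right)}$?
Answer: $-252$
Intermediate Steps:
$G{\left(o,c \right)} = -2 + c + o$ ($G{\left(o,c \right)} = \left(c + o\right) - 2 = -2 + c + o$)
$V{\left(I \right)} = 1 + I$ ($V{\left(I \right)} = -2 + 3 + I = 1 + I$)
$u{\left(S \right)} = 4$
$u{\left(V{\left(-4 \right)} \right)} 9 \left(-7\right) = 4 \cdot 9 \left(-7\right) = 36 \left(-7\right) = -252$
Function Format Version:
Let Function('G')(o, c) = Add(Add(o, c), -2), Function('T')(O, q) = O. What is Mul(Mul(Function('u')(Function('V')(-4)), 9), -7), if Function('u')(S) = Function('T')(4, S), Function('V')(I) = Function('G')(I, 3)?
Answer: -252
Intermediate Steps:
Function('G')(o, c) = Add(-2, c, o) (Function('G')(o, c) = Add(Add(c, o), -2) = Add(-2, c, o))
Function('V')(I) = Add(1, I) (Function('V')(I) = Add(-2, 3, I) = Add(1, I))
Function('u')(S) = 4
Mul(Mul(Function('u')(Function('V')(-4)), 9), -7) = Mul(Mul(4, 9), -7) = Mul(36, -7) = -252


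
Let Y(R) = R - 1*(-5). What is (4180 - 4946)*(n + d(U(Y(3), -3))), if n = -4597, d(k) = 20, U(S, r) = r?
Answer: 3505982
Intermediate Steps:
Y(R) = 5 + R (Y(R) = R + 5 = 5 + R)
(4180 - 4946)*(n + d(U(Y(3), -3))) = (4180 - 4946)*(-4597 + 20) = -766*(-4577) = 3505982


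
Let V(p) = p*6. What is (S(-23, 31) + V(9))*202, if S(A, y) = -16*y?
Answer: -89284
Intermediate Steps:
V(p) = 6*p
(S(-23, 31) + V(9))*202 = (-16*31 + 6*9)*202 = (-496 + 54)*202 = -442*202 = -89284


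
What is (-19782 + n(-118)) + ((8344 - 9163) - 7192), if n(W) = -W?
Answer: -27675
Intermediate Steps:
(-19782 + n(-118)) + ((8344 - 9163) - 7192) = (-19782 - 1*(-118)) + ((8344 - 9163) - 7192) = (-19782 + 118) + (-819 - 7192) = -19664 - 8011 = -27675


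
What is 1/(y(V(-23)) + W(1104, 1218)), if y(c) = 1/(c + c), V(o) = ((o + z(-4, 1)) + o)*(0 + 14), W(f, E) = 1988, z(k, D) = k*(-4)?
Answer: 840/1669919 ≈ 0.00050302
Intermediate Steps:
z(k, D) = -4*k
V(o) = 224 + 28*o (V(o) = ((o - 4*(-4)) + o)*(0 + 14) = ((o + 16) + o)*14 = ((16 + o) + o)*14 = (16 + 2*o)*14 = 224 + 28*o)
y(c) = 1/(2*c)
1/(y(V(-23)) + W(1104, 1218)) = 1/(1/(2*(224 + 28*(-23))) + 1988) = 1/(1/(2*(224 - 644)) + 1988) = 1/((½)/(-420) + 1988) = 1/((½)*(-1/420) + 1988) = 1/(-1/840 + 1988) = 1/(1669919/840) = 840/1669919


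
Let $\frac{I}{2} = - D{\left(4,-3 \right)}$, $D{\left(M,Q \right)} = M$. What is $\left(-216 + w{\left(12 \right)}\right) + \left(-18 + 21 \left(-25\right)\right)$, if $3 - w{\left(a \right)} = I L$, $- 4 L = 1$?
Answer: $-758$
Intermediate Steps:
$L = - \frac{1}{4}$ ($L = \left(- \frac{1}{4}\right) 1 = - \frac{1}{4} \approx -0.25$)
$I = -8$ ($I = 2 \left(\left(-1\right) 4\right) = 2 \left(-4\right) = -8$)
$w{\left(a \right)} = 1$ ($w{\left(a \right)} = 3 - \left(-8\right) \left(- \frac{1}{4}\right) = 3 - 2 = 1$)
$\left(-216 + w{\left(12 \right)}\right) + \left(-18 + 21 \left(-25\right)\right) = \left(-216 + 1\right) + \left(-18 + 21 \left(-25\right)\right) = -215 - 543 = -758$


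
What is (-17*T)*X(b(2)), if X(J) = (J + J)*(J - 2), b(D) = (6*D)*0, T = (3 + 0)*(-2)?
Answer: 0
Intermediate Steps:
T = -6 (T = 3*(-2) = -6)
b(D) = 0
X(J) = 2*J*(-2 + J) (X(J) = (2*J)*(-2 + J) = 2*J*(-2 + J))
(-17*T)*X(b(2)) = (-17*(-6))*(2*0*(-2 + 0)) = 102*(2*0*(-2)) = 102*0 = 0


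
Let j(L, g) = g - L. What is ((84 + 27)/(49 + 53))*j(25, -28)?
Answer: -1961/34 ≈ -57.676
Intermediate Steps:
((84 + 27)/(49 + 53))*j(25, -28) = ((84 + 27)/(49 + 53))*(-28 - 1*25) = (111/102)*(-28 - 25) = (111*(1/102))*(-53) = (37/34)*(-53) = -1961/34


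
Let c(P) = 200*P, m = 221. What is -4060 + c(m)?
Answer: 40140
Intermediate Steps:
-4060 + c(m) = -4060 + 200*221 = -4060 + 44200 = 40140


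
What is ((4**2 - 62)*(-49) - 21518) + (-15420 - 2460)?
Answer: -37144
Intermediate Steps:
((4**2 - 62)*(-49) - 21518) + (-15420 - 2460) = ((16 - 62)*(-49) - 21518) - 17880 = (-46*(-49) - 21518) - 17880 = (2254 - 21518) - 17880 = -19264 - 17880 = -37144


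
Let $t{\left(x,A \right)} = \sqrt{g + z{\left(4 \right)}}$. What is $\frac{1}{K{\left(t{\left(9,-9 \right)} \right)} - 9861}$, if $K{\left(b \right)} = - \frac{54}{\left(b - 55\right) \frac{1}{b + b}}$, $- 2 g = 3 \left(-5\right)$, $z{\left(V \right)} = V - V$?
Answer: $- \frac{3967301}{39120478509} - \frac{132 \sqrt{30}}{13040159503} \approx -0.00010147$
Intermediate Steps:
$z{\left(V \right)} = 0$
$g = \frac{15}{2}$ ($g = - \frac{3 \left(-5\right)}{2} = \left(- \frac{1}{2}\right) \left(-15\right) = \frac{15}{2} \approx 7.5$)
$t{\left(x,A \right)} = \frac{\sqrt{30}}{2}$ ($t{\left(x,A \right)} = \sqrt{\frac{15}{2} + 0} = \sqrt{\frac{15}{2}} = \frac{\sqrt{30}}{2}$)
$K{\left(b \right)} = - \frac{108 b}{-55 + b}$ ($K{\left(b \right)} = - \frac{54}{\left(-55 + b\right) \frac{1}{2 b}} = - \frac{54}{\frac{1}{2} \frac{1}{b} \left(-55 + b\right)} = - 54 \frac{2 b}{-55 + b} = - \frac{108 b}{-55 + b}$)
$\frac{1}{K{\left(t{\left(9,-9 \right)} \right)} - 9861} = \frac{1}{- \frac{108 \frac{\sqrt{30}}{2}}{-55 + \frac{\sqrt{30}}{2}} - 9861} = \frac{1}{- \frac{54 \sqrt{30}}{-55 + \frac{\sqrt{30}}{2}} - 9861} = \frac{1}{-9861 - \frac{54 \sqrt{30}}{-55 + \frac{\sqrt{30}}{2}}}$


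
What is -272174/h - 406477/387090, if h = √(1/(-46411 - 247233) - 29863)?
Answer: -406477/387090 + 544348*I*√643747722736703/8769090773 ≈ -1.0501 + 1575.0*I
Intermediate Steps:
h = I*√643747722736703/146822 (h = √(1/(-293644) - 29863) = √(-1/293644 - 29863) = √(-8769090773/293644) = I*√643747722736703/146822 ≈ 172.81*I)
-272174/h - 406477/387090 = -272174*(-2*I*√643747722736703/8769090773) - 406477/387090 = -(-544348)*I*√643747722736703/8769090773 - 406477*1/387090 = 544348*I*√643747722736703/8769090773 - 406477/387090 = -406477/387090 + 544348*I*√643747722736703/8769090773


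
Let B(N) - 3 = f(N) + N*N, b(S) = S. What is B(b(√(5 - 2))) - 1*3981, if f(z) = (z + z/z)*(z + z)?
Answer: -3969 + 2*√3 ≈ -3965.5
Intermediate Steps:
f(z) = 2*z*(1 + z) (f(z) = (z + 1)*(2*z) = (1 + z)*(2*z) = 2*z*(1 + z))
B(N) = 3 + N² + 2*N*(1 + N) (B(N) = 3 + (2*N*(1 + N) + N*N) = 3 + (2*N*(1 + N) + N²) = 3 + (N² + 2*N*(1 + N)) = 3 + N² + 2*N*(1 + N))
B(b(√(5 - 2))) - 1*3981 = (3 + 2*√(5 - 2) + 3*(√(5 - 2))²) - 1*3981 = (3 + 2*√3 + 3*(√3)²) - 3981 = (3 + 2*√3 + 3*3) - 3981 = (3 + 2*√3 + 9) - 3981 = (12 + 2*√3) - 3981 = -3969 + 2*√3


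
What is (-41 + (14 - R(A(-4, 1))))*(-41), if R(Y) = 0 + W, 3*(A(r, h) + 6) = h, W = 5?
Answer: 1312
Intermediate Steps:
A(r, h) = -6 + h/3
R(Y) = 5 (R(Y) = 0 + 5 = 5)
(-41 + (14 - R(A(-4, 1))))*(-41) = (-41 + (14 - 1*5))*(-41) = (-41 + (14 - 5))*(-41) = (-41 + 9)*(-41) = -32*(-41) = 1312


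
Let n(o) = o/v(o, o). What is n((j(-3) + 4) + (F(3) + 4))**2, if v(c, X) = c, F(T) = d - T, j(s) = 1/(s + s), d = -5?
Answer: 1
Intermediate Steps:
j(s) = 1/(2*s)
F(T) = -5 - T
n(o) = 1 (n(o) = o/o = 1)
n((j(-3) + 4) + (F(3) + 4))**2 = 1**2 = 1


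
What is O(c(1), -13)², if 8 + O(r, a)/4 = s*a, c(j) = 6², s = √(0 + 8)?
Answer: 22656 + 6656*√2 ≈ 32069.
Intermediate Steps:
s = 2*√2 (s = √8 = 2*√2 ≈ 2.8284)
c(j) = 36
O(r, a) = -32 + 8*a*√2 (O(r, a) = -32 + 4*((2*√2)*a) = -32 + 4*(2*a*√2) = -32 + 8*a*√2)
O(c(1), -13)² = (-32 + 8*(-13)*√2)² = (-32 - 104*√2)²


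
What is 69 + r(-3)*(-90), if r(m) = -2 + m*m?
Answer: -561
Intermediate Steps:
r(m) = -2 + m²
69 + r(-3)*(-90) = 69 + (-2 + (-3)²)*(-90) = 69 + (-2 + 9)*(-90) = 69 + 7*(-90) = 69 - 630 = -561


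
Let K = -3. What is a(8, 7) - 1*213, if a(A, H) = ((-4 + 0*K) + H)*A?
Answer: -189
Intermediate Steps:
a(A, H) = A*(-4 + H) (a(A, H) = ((-4 + 0*(-3)) + H)*A = ((-4 + 0) + H)*A = (-4 + H)*A = A*(-4 + H))
a(8, 7) - 1*213 = 8*(-4 + 7) - 1*213 = 8*3 - 213 = 24 - 213 = -189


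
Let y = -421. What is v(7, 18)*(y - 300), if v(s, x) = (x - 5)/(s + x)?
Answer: -9373/25 ≈ -374.92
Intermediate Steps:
v(s, x) = (-5 + x)/(s + x)
v(7, 18)*(y - 300) = ((-5 + 18)/(7 + 18))*(-421 - 300) = (13/25)*(-721) = -9373/25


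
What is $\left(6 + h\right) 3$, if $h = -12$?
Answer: $-18$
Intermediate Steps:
$\left(6 + h\right) 3 = \left(6 - 12\right) 3 = \left(-6\right) 3 = -18$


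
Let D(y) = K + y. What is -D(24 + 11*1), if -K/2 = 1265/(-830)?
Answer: -3158/83 ≈ -38.048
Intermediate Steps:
K = 253/83 (K = -2530/(-830) = -2530*(-1)/830 = -2*(-253/166) = 253/83 ≈ 3.0482)
D(y) = 253/83 + y
-D(24 + 11*1) = -(253/83 + (24 + 11*1)) = -(253/83 + (24 + 11)) = -(253/83 + 35) = -1*3158/83 = -3158/83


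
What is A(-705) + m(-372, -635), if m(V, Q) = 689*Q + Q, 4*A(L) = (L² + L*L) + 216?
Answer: -379167/2 ≈ -1.8958e+5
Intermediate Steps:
A(L) = 54 + L²/2 (A(L) = ((L² + L*L) + 216)/4 = ((L² + L²) + 216)/4 = (2*L² + 216)/4 = (216 + 2*L²)/4 = 54 + L²/2)
m(V, Q) = 690*Q
A(-705) + m(-372, -635) = (54 + (½)*(-705)²) + 690*(-635) = (54 + (½)*497025) - 438150 = (54 + 497025/2) - 438150 = 497133/2 - 438150 = -379167/2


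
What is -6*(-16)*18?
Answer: 1728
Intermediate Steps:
-6*(-16)*18 = 96*18 = 1728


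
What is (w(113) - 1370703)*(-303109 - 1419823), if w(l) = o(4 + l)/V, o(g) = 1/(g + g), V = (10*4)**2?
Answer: 221048386527514867/93600 ≈ 2.3616e+12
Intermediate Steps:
V = 1600 (V = 40**2 = 1600)
o(g) = 1/(2*g)
w(l) = 1/(3200*(4 + l)) (w(l) = (1/(2*(4 + l)))/1600 = (1/(2*(4 + l)))*(1/1600) = 1/(3200*(4 + l)))
(w(113) - 1370703)*(-303109 - 1419823) = (1/(3200*(4 + 113)) - 1370703)*(-303109 - 1419823) = ((1/3200)/117 - 1370703)*(-1722932) = ((1/3200)*(1/117) - 1370703)*(-1722932) = (1/374400 - 1370703)*(-1722932) = -513191203199/374400*(-1722932) = 221048386527514867/93600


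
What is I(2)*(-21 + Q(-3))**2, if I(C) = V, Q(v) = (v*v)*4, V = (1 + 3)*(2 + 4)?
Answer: 5400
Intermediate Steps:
V = 24 (V = 4*6 = 24)
Q(v) = 4*v**2 (Q(v) = v**2*4 = 4*v**2)
I(C) = 24
I(2)*(-21 + Q(-3))**2 = 24*(-21 + 4*(-3)**2)**2 = 24*(-21 + 4*9)**2 = 24*(-21 + 36)**2 = 24*15**2 = 24*225 = 5400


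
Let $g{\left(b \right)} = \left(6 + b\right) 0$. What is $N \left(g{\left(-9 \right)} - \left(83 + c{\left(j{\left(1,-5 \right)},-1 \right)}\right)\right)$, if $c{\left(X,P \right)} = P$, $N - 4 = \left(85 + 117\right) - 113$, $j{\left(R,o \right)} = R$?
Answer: $-7626$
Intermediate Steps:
$N = 93$ ($N = 4 + \left(\left(85 + 117\right) - 113\right) = 4 + \left(202 - 113\right) = 4 + 89 = 93$)
$g{\left(b \right)} = 0$
$N \left(g{\left(-9 \right)} - \left(83 + c{\left(j{\left(1,-5 \right)},-1 \right)}\right)\right) = 93 \left(0 - 82\right) = 93 \left(-82\right) = -7626$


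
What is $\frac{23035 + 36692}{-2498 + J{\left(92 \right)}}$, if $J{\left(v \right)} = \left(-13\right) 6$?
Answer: $- \frac{59727}{2576} \approx -23.186$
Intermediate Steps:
$J{\left(v \right)} = -78$
$\frac{23035 + 36692}{-2498 + J{\left(92 \right)}} = \frac{23035 + 36692}{-2498 - 78} = \frac{59727}{-2576} = 59727 \left(- \frac{1}{2576}\right) = - \frac{59727}{2576}$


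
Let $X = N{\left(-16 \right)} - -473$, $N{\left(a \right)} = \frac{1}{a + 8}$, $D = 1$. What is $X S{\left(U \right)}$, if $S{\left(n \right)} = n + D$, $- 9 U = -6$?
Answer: $\frac{6305}{8} \approx 788.13$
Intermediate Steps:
$U = \frac{2}{3}$ ($U = \left(- \frac{1}{9}\right) \left(-6\right) = \frac{2}{3} \approx 0.66667$)
$N{\left(a \right)} = \frac{1}{8 + a}$
$S{\left(n \right)} = 1 + n$ ($S{\left(n \right)} = n + 1 = 1 + n$)
$X = \frac{3783}{8}$ ($X = \frac{1}{8 - 16} - -473 = \frac{1}{-8} + 473 = - \frac{1}{8} + 473 = \frac{3783}{8} \approx 472.88$)
$X S{\left(U \right)} = \frac{3783 \left(1 + \frac{2}{3}\right)}{8} = \frac{3783}{8} \cdot \frac{5}{3} = \frac{6305}{8}$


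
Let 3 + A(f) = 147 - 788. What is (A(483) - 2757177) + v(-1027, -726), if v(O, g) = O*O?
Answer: -1703092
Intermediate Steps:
A(f) = -644 (A(f) = -3 + (147 - 788) = -3 - 641 = -644)
v(O, g) = O²
(A(483) - 2757177) + v(-1027, -726) = (-644 - 2757177) + (-1027)² = -2757821 + 1054729 = -1703092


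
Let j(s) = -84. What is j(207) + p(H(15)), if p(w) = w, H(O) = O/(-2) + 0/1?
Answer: -183/2 ≈ -91.500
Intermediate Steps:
H(O) = -O/2 (H(O) = O*(-½) + 0*1 = -O/2 + 0 = -O/2)
j(207) + p(H(15)) = -84 - ½*15 = -84 - 15/2 = -183/2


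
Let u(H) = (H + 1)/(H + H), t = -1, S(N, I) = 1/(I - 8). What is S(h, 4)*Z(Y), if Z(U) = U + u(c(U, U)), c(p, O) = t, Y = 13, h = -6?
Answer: -13/4 ≈ -3.2500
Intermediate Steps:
S(N, I) = 1/(-8 + I)
c(p, O) = -1
u(H) = (1 + H)/(2*H) (u(H) = (1 + H)/((2*H)) = (1 + H)*(1/(2*H)) = (1 + H)/(2*H))
Z(U) = U (Z(U) = U + (½)*(1 - 1)/(-1) = U + (½)*(-1)*0 = U + 0 = U)
S(h, 4)*Z(Y) = 13/(-8 + 4) = 13/(-4) = -¼*13 = -13/4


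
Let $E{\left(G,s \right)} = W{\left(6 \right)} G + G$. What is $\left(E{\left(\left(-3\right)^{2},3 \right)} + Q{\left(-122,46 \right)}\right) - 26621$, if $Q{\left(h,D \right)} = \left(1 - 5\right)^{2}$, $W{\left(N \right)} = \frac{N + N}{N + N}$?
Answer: $-26587$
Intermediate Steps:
$W{\left(N \right)} = 1$ ($W{\left(N \right)} = \frac{2 N}{2 N} = 2 N \frac{1}{2 N} = 1$)
$Q{\left(h,D \right)} = 16$ ($Q{\left(h,D \right)} = \left(-4\right)^{2} = 16$)
$E{\left(G,s \right)} = 2 G$ ($E{\left(G,s \right)} = 1 G + G = G + G = 2 G$)
$\left(E{\left(\left(-3\right)^{2},3 \right)} + Q{\left(-122,46 \right)}\right) - 26621 = \left(2 \left(-3\right)^{2} + 16\right) - 26621 = \left(2 \cdot 9 + 16\right) - 26621 = \left(18 + 16\right) - 26621 = 34 - 26621 = -26587$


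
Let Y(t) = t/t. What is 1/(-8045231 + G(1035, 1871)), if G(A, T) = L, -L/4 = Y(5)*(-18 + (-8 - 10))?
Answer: -1/8045087 ≈ -1.2430e-7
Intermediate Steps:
Y(t) = 1
L = 144 (L = -4*(-18 + (-8 - 10)) = -4*(-18 - 18) = -4*(-36) = 144)
G(A, T) = 144
1/(-8045231 + G(1035, 1871)) = 1/(-8045231 + 144) = 1/(-8045087) = -1/8045087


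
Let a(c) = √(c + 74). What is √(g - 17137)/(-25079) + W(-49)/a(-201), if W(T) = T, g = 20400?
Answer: -√3263/25079 + 49*I*√127/127 ≈ -0.0022777 + 4.348*I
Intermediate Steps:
a(c) = √(74 + c)
√(g - 17137)/(-25079) + W(-49)/a(-201) = √(20400 - 17137)/(-25079) - 49/√(74 - 201) = √3263*(-1/25079) - 49*(-I*√127/127) = -√3263/25079 - 49*(-I*√127/127) = -√3263/25079 - (-49)*I*√127/127 = -√3263/25079 + 49*I*√127/127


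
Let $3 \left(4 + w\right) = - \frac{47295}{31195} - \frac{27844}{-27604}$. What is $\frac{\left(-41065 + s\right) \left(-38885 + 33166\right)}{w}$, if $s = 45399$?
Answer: $\frac{1600763877800241}{269255474} \approx 5.9452 \cdot 10^{6}$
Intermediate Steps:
$w = - \frac{538510948}{129166017}$ ($w = -4 + \frac{- \frac{47295}{31195} - \frac{27844}{-27604}}{3} = -4 + \frac{\left(-47295\right) \frac{1}{31195} - - \frac{6961}{6901}}{3} = -4 + \frac{- \frac{9459}{6239} + \frac{6961}{6901}}{3} = -4 + \frac{1}{3} \left(- \frac{21846880}{43055339}\right) = -4 - \frac{21846880}{129166017} = - \frac{538510948}{129166017} \approx -4.1691$)
$\frac{\left(-41065 + s\right) \left(-38885 + 33166\right)}{w} = \frac{\left(-41065 + 45399\right) \left(-38885 + 33166\right)}{- \frac{538510948}{129166017}} = 4334 \left(-5719\right) \left(- \frac{129166017}{538510948}\right) = \left(-24786146\right) \left(- \frac{129166017}{538510948}\right) = \frac{1600763877800241}{269255474}$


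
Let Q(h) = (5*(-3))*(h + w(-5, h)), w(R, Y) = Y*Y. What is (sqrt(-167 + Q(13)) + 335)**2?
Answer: (335 + I*sqrt(2897))**2 ≈ 1.0933e+5 + 36062.0*I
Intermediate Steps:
w(R, Y) = Y**2
Q(h) = -15*h - 15*h**2 (Q(h) = (5*(-3))*(h + h**2) = -15*(h + h**2) = -15*h - 15*h**2)
(sqrt(-167 + Q(13)) + 335)**2 = (sqrt(-167 + 15*13*(-1 - 1*13)) + 335)**2 = (sqrt(-167 + 15*13*(-1 - 13)) + 335)**2 = (sqrt(-167 + 15*13*(-14)) + 335)**2 = (sqrt(-167 - 2730) + 335)**2 = (sqrt(-2897) + 335)**2 = (I*sqrt(2897) + 335)**2 = (335 + I*sqrt(2897))**2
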